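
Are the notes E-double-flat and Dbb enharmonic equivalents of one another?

No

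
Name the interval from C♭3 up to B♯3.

The letter names run C→B, a span of 6 letter steps, so the interval is some kind of seventh.
Cb to B# is 13 semitones. A major seventh is 11, so 13 makes it doubly augmented.

doubly augmented seventh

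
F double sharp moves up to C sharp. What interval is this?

The letter names run F→C, a span of 4 letter steps, so the interval is some kind of fifth.
F## to C# is 6 semitones. A perfect fifth is 7, so 6 makes it diminished.

diminished fifth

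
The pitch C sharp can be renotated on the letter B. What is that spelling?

B##

Plain B sits 2 semitones below C#, so on the letter B the same pitch needs a double sharp: B##.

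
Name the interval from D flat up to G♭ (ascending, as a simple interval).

The letter names run D→G, a span of 3 letter steps, so the interval is some kind of fourth.
Db to Gb is 5 semitones. A perfect fourth is 5, so 5 makes it perfect.

perfect fourth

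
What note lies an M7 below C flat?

Dbb

A seventh below C lands on the letter D.
A major seventh spans 11 semitones, so Cb moves to pitch class 0. On the letter D that is Dbb.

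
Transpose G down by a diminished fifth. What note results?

C#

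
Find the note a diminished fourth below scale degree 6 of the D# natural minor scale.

F##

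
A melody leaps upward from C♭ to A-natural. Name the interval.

augmented sixth

Counting letters C–D–E–F–G–A gives a sixth.
Cb→A = 10 semitones, 1 wider than the major sixth (9), so augmented.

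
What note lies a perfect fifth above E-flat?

A fifth above E lands on the letter B.
A perfect fifth spans 7 semitones, so Eb moves to pitch class 10. On the letter B that is Bb.

Bb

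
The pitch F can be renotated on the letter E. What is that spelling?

E#

Plain E sits 1 semitone below F, so on the letter E the same pitch needs a sharp: E#.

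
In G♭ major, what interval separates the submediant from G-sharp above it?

The submediant of Gb major is Eb.
Eb up to G#: letters E→G make it a third; 5 semitones makes it augmented.

augmented third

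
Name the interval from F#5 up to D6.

The letter names run F→D, a span of 5 letter steps, so the interval is some kind of sixth.
F# to D is 8 semitones. A major sixth is 9, so 8 makes it minor.

minor sixth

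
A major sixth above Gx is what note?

E##

G up a major sixth is E, so the target letter is E.
From G##, a major sixth is 9 semitones up: E##.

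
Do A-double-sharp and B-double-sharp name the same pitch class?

Two spellings are enharmonically equivalent only if they share a pitch class.
Here A## → 11, B## → 1; 1 ≠ 11, so they are not.

No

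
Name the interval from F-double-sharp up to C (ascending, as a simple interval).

The letter names run F→C, a span of 4 letter steps, so the interval is some kind of fifth.
F## to C is 5 semitones. A perfect fifth is 7, so 5 makes it doubly diminished.

doubly diminished fifth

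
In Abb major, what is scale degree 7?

Gb

Degree 7 takes the letter 6 steps above A, which is G.
In major, degree 7 sits 11 semitones above the tonic. Abb + 11 semitones is pitch class 6, spelled on G as Gb.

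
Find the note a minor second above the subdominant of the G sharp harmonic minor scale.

D

The subdominant of G# harmonic minor is C#.
A minor second (1 semitone) above C# lands on the letter D, giving D.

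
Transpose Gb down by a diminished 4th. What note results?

D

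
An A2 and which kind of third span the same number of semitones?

An augmented second spans 3 semitones.
A third spanning 3 semitones is minor (the major third is 4).

minor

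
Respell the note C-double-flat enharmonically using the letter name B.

Bb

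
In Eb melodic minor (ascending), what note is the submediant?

C

Degree 6 takes the letter 5 steps above E, which is C.
In melodic minor (ascending), degree 6 sits 9 semitones above the tonic. Eb + 9 semitones is pitch class 0, spelled on C as C.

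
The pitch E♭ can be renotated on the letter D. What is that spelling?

Eb is pitch class 3. The letter D alone is pitch class 2.
To reach pitch class 3 from D requires an offset of +1 semitone, i.e. sharp: D#.

D#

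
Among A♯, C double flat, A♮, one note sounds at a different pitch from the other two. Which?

A

In 12-tone equal temperament, enharmonic equivalents share a pitch class. A# is pitch class 10; Cbb is pitch class 10; A is pitch class 9.
A# and Cbb share pitch class 10, while A is pitch class 9.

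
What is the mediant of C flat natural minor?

Ebb

Degree 3 takes the letter 2 steps above C, which is E.
In natural minor, degree 3 sits 3 semitones above the tonic. Cb + 3 semitones is pitch class 2, spelled on E as Ebb.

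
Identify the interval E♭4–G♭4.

minor third

Counting letters E–F–G gives a third.
Eb→Gb = 3 semitones, 1 narrower than the major third (4), so minor.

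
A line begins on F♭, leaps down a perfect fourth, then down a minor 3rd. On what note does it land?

Ab

A perfect fourth down from Fb is Cb (letter C, 5 semitones down).
A minor third down from Cb is Ab (letter A, 3 semitones down).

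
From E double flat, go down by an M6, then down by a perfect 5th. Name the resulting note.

A major sixth down from Ebb is Gbb (letter G, 9 semitones down).
A perfect fifth down from Gbb is Cbb (letter C, 7 semitones down).

Cbb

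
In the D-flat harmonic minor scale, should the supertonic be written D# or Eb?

Eb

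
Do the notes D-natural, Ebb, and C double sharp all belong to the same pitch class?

D = pitch class 2 and Ebb = pitch class 2 and C## = pitch class 2 — the same pitch class, so they are enharmonic equivalents.

Yes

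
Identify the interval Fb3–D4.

Counting letters F–G–A–B–C–D gives a sixth.
Fb→D = 10 semitones, 1 wider than the major sixth (9), so augmented.

augmented sixth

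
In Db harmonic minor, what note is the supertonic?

Degree 2 takes the letter 1 step above D, which is E.
In harmonic minor, degree 2 sits 2 semitones above the tonic. Db + 2 semitones is pitch class 3, spelled on E as Eb.

Eb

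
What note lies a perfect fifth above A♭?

Eb

A fifth above A lands on the letter E.
A perfect fifth spans 7 semitones, so Ab moves to pitch class 3. On the letter E that is Eb.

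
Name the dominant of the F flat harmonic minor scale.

The Fb harmonic minor scale runs Fb Gb Abb Bbb Cb Dbb Eb.
Degree 5 is Cb.

Cb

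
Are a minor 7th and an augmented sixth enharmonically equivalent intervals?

A minor seventh spans 10 semitones; an augmented sixth spans 10.
They are enharmonically equivalent.

Yes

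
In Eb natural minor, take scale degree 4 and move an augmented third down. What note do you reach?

Fbb

Scale degree 4 of Eb natural minor is Ab.
An augmented third (5 semitones) below Ab lands on the letter F, giving Fbb.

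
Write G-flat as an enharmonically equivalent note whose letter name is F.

F#

Gb is pitch class 6. The letter F alone is pitch class 5.
To reach pitch class 6 from F requires an offset of +1 semitone, i.e. sharp: F#.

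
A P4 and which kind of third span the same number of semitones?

augmented

A perfect fourth spans 5 semitones.
A third spanning 5 semitones is augmented (the major third is 4).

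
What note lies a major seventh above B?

A#

A seventh above B lands on the letter A.
A major seventh spans 11 semitones, so B moves to pitch class 10. On the letter A that is A#.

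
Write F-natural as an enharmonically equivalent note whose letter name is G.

F is pitch class 5. The letter G alone is pitch class 7.
To reach pitch class 5 from G requires an offset of -2 semitones, i.e. double flat: Gbb.

Gbb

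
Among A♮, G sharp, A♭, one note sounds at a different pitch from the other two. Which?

A

In 12-tone equal temperament, enharmonic equivalents share a pitch class. A is pitch class 9; G# is pitch class 8; Ab is pitch class 8.
G# and Ab share pitch class 8, while A is pitch class 9.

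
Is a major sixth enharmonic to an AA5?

Yes

A major sixth spans 9 semitones; a doubly augmented fifth spans 9.
They are enharmonically equivalent.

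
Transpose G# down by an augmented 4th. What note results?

D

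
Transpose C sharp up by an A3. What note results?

C up a major third is E, so the target letter is E.
From C#, an augmented third is 5 semitones up: E##.

E##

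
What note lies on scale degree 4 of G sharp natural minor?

The G# natural minor scale runs G# A# B C# D# E F#.
Degree 4 is C#.

C#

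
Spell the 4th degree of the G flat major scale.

Degree 4 takes the letter 3 steps above G, which is C.
In major, degree 4 sits 5 semitones above the tonic. Gb + 5 semitones is pitch class 11, spelled on C as Cb.

Cb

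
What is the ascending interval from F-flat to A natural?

augmented third

The letter names run F→A, a span of 2 letter steps, so the interval is some kind of third.
Fb to A is 5 semitones. A major third is 4, so 5 makes it augmented.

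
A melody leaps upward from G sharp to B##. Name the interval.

augmented third

Counting letters G–A–B gives a third.
G#→B## = 5 semitones, 1 wider than the major third (4), so augmented.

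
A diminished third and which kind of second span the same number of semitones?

major

A diminished third spans 2 semitones.
A second spanning 2 semitones is major (the major second is 2).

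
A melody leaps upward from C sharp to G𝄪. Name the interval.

augmented fifth

The letter names run C→G, a span of 4 letter steps, so the interval is some kind of fifth.
C# to G## is 8 semitones. A perfect fifth is 7, so 8 makes it augmented.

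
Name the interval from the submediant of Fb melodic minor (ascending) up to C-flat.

The submediant of Fb melodic minor (ascending) is Db.
Db up to Cb: letters D→C make it a seventh; 10 semitones makes it minor.

minor seventh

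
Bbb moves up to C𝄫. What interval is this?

Counting letters B–C gives a second.
Bbb→Cbb = 1 semitone, 1 narrower than the major second (2), so minor.

minor second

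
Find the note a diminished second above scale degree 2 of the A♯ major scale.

Scale degree 2 of A# major is B#.
A diminished second (0 semitones) above B# lands on the letter C, giving C.

C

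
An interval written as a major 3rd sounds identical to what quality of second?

doubly augmented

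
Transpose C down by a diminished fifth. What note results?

C down a perfect fifth is F, so the target letter is F.
From C, a diminished fifth is 6 semitones down: F#.

F#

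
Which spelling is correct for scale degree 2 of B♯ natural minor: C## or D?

C##

Each scale degree takes a distinct letter name. Degree 2 of a scale on B must use the letter C.
C## and D are enharmonically the same pitch, but only C## uses the letter C, so it is the correct spelling here.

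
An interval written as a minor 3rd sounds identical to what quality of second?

augmented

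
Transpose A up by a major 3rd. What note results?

C#

A up a major third is C#, so the target letter is C.
From A, a major third is 4 semitones up: C#.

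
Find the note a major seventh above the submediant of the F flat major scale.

The submediant of Fb major is Db.
A major seventh (11 semitones) above Db lands on the letter C, giving C.

C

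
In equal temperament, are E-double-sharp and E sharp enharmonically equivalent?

Two spellings are enharmonically equivalent only if they share a pitch class.
Here E## → 6, E# → 5; 5 ≠ 6, so they are not.

No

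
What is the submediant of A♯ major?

F##

The A# major scale runs A# B# C## D# E# F## G##.
Degree 6 is F##.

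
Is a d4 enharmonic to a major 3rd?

Yes

A diminished fourth spans 4 semitones; a major third spans 4.
They are enharmonically equivalent.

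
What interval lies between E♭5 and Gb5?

minor third

Counting letters E–F–G gives a third.
Eb→Gb = 3 semitones, 1 narrower than the major third (4), so minor.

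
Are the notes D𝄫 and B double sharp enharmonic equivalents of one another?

No

Two spellings are enharmonically equivalent only if they share a pitch class.
Here Dbb → 0, B## → 1; 0 ≠ 1, so they are not.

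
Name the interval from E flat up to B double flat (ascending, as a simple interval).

diminished fifth

The letter names run E→B, a span of 4 letter steps, so the interval is some kind of fifth.
Eb to Bbb is 6 semitones. A perfect fifth is 7, so 6 makes it diminished.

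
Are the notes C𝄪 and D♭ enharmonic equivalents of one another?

No

Two spellings are enharmonically equivalent only if they share a pitch class.
Here C## → 2, Db → 1; 1 ≠ 2, so they are not.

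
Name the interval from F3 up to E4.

The letter names run F→E, a span of 6 letter steps, so the interval is some kind of seventh.
F to E is 11 semitones. A major seventh is 11, so 11 makes it major.

major seventh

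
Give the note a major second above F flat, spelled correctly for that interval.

A second above F lands on the letter G.
A major second spans 2 semitones, so Fb moves to pitch class 6. On the letter G that is Gb.

Gb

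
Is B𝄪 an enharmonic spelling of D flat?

Yes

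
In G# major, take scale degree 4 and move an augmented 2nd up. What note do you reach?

Scale degree 4 of G# major is C#.
An augmented second (3 semitones) above C# lands on the letter D, giving D##.

D##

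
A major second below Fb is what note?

Ebb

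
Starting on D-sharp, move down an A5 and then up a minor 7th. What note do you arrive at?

F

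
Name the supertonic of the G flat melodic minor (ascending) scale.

Ab

Degree 2 takes the letter 1 step above G, which is A.
In melodic minor (ascending), degree 2 sits 2 semitones above the tonic. Gb + 2 semitones is pitch class 8, spelled on A as Ab.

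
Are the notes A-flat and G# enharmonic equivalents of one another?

Ab = pitch class 8 and G# = pitch class 8 — the same pitch class, so they are enharmonic equivalents.

Yes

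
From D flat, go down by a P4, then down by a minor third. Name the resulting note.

F

A perfect fourth down from Db is Ab (letter A, 5 semitones down).
A minor third down from Ab is F (letter F, 3 semitones down).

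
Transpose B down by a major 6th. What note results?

A sixth below B lands on the letter D.
A major sixth spans 9 semitones, so B moves to pitch class 2. On the letter D that is D.

D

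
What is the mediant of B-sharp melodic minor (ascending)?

D#

The B# melodic minor (ascending) scale runs B# C## D# E# F## G## A##.
Degree 3 is D#.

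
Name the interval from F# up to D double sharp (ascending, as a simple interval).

The letter names run F→D, a span of 5 letter steps, so the interval is some kind of sixth.
F# to D## is 10 semitones. A major sixth is 9, so 10 makes it augmented.

augmented sixth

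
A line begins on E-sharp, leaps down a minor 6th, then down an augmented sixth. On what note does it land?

B

A minor sixth down from E# is G## (letter G, 8 semitones down).
An augmented sixth down from G## is B (letter B, 10 semitones down).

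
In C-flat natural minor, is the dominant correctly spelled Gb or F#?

Each scale degree takes a distinct letter name. Degree 5 of a scale on C must use the letter G.
Gb and F# are enharmonically the same pitch, but only Gb uses the letter G, so it is the correct spelling here.

Gb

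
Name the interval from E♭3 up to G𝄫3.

The letter names run E→G, a span of 2 letter steps, so the interval is some kind of third.
Eb to Gbb is 2 semitones. A major third is 4, so 2 makes it diminished.

diminished third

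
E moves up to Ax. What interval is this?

Counting letters E–F–G–A gives a fourth.
E→A## = 7 semitones, 2 wider than the perfect fourth (5), so doubly augmented.

doubly augmented fourth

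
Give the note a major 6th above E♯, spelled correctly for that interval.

C##

E up a major sixth is C#, so the target letter is C.
From E#, a major sixth is 9 semitones up: C##.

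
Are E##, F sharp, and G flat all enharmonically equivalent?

Yes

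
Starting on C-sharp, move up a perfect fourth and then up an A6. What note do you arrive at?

D##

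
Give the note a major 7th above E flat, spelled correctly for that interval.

D

E up a major seventh is D#, so the target letter is D.
From Eb, a major seventh is 11 semitones up: D.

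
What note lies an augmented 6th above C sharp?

A sixth above C lands on the letter A.
An augmented sixth spans 10 semitones, so C# moves to pitch class 11. On the letter A that is A##.

A##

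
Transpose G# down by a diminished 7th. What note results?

A##

G down a major seventh is Ab, so the target letter is A.
From G#, a diminished seventh is 9 semitones down: A##.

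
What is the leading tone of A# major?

Degree 7 takes the letter 6 steps above A, which is G.
In major, degree 7 sits 11 semitones above the tonic. A# + 11 semitones is pitch class 9, spelled on G as G##.

G##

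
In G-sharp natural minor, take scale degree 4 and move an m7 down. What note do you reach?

D#

Scale degree 4 of G# natural minor is C#.
A minor seventh (10 semitones) below C# lands on the letter D, giving D#.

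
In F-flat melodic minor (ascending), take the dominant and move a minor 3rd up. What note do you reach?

The dominant of Fb melodic minor (ascending) is Cb.
A minor third (3 semitones) above Cb lands on the letter E, giving Ebb.

Ebb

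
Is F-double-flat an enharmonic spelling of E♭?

Fbb is pitch class 3; Eb is pitch class 3.
All spellings map to pitch class 3, so they are enharmonically equivalent.

Yes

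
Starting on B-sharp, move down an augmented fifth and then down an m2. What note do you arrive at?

D#

An augmented fifth down from B# is E (letter E, 8 semitones down).
A minor second down from E is D# (letter D, 1 semitone down).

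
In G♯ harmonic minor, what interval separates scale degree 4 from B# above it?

major seventh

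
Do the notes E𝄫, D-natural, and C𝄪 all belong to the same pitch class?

Ebb is pitch class 2; D is pitch class 2; C## is pitch class 2.
All spellings map to pitch class 2, so they are enharmonically equivalent.

Yes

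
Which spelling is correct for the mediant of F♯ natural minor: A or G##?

A

Each scale degree takes a distinct letter name. Degree 3 of a scale on F must use the letter A.
A and G## are enharmonically the same pitch, but only A uses the letter A, so it is the correct spelling here.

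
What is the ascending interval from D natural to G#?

augmented fourth

Counting letters D–E–F–G gives a fourth.
D→G# = 6 semitones, 1 wider than the perfect fourth (5), so augmented.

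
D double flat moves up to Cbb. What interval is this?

minor seventh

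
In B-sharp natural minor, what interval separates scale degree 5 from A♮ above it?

Scale degree 5 of B# natural minor is F##.
F## up to A: letters F→A make it a third; 2 semitones makes it diminished.

diminished third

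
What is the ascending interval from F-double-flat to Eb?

augmented seventh

Counting letters F–G–A–B–C–D–E gives a seventh.
Fbb→Eb = 12 semitones, 1 wider than the major seventh (11), so augmented.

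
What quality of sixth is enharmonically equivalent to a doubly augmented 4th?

diminished

A doubly augmented fourth spans 7 semitones.
A sixth spanning 7 semitones is diminished (the major sixth is 9).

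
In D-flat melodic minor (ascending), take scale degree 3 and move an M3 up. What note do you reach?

Scale degree 3 of Db melodic minor (ascending) is Fb.
A major third (4 semitones) above Fb lands on the letter A, giving Ab.

Ab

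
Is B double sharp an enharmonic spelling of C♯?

B## is pitch class 1; C# is pitch class 1.
All spellings map to pitch class 1, so they are enharmonically equivalent.

Yes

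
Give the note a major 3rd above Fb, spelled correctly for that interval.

Ab

F up a major third is A, so the target letter is A.
From Fb, a major third is 4 semitones up: Ab.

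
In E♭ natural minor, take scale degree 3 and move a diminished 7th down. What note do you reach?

A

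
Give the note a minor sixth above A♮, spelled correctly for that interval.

F

A up a major sixth is F#, so the target letter is F.
From A, a minor sixth is 8 semitones up: F.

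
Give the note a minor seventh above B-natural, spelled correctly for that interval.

A

A seventh above B lands on the letter A.
A minor seventh spans 10 semitones, so B moves to pitch class 9. On the letter A that is A.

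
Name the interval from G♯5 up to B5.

Counting letters G–A–B gives a third.
G#→B = 3 semitones, 1 narrower than the major third (4), so minor.

minor third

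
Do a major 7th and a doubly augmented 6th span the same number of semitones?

Yes

A major seventh spans 11 semitones; a doubly augmented sixth spans 11.
They are enharmonically equivalent.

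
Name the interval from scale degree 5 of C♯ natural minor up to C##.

augmented fourth

Scale degree 5 of C# natural minor is G#.
G# up to C##: letters G→C make it a fourth; 6 semitones makes it augmented.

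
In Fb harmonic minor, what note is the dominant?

Cb

Degree 5 takes the letter 4 steps above F, which is C.
In harmonic minor, degree 5 sits 7 semitones above the tonic. Fb + 7 semitones is pitch class 11, spelled on C as Cb.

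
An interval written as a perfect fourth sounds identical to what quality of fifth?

doubly diminished

A perfect fourth spans 5 semitones.
A fifth spanning 5 semitones is doubly diminished (the perfect fifth is 7).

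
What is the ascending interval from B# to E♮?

diminished fourth

Counting letters B–C–D–E gives a fourth.
B#→E = 4 semitones, 1 narrower than the perfect fourth (5), so diminished.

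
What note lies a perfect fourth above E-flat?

Ab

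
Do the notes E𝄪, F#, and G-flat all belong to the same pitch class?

Yes

E## = pitch class 6 and F# = pitch class 6 and Gb = pitch class 6 — the same pitch class, so they are enharmonic equivalents.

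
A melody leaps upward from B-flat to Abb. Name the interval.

The letter names run B→A, a span of 6 letter steps, so the interval is some kind of seventh.
Bb to Abb is 9 semitones. A major seventh is 11, so 9 makes it diminished.

diminished seventh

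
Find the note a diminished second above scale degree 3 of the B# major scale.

Scale degree 3 of B# major is D##.
A diminished second (0 semitones) above D## lands on the letter E, giving E.

E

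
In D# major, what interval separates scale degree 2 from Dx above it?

major seventh

Scale degree 2 of D# major is E#.
E# up to D##: letters E→D make it a seventh; 11 semitones makes it major.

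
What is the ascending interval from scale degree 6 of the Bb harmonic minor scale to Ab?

major second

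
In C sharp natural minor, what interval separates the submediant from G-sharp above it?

The submediant of C# natural minor is A.
A up to G#: letters A→G make it a seventh; 11 semitones makes it major.

major seventh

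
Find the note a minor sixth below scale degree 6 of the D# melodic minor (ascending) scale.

D##

Scale degree 6 of D# melodic minor (ascending) is B#.
A minor sixth (8 semitones) below B# lands on the letter D, giving D##.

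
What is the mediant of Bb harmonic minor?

The Bb harmonic minor scale runs Bb C Db Eb F Gb A.
Degree 3 is Db.

Db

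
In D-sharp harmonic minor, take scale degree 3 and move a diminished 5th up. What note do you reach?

C

Scale degree 3 of D# harmonic minor is F#.
A diminished fifth (6 semitones) above F# lands on the letter C, giving C.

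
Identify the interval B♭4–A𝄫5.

diminished seventh

Counting letters B–C–D–E–F–G–A gives a seventh.
Bb→Abb = 9 semitones, 2 narrower than the major seventh (11), so diminished.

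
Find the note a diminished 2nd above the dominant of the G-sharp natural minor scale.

The dominant of G# natural minor is D#.
A diminished second (0 semitones) above D# lands on the letter E, giving Eb.

Eb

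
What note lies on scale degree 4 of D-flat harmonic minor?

Gb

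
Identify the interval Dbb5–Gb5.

augmented fourth

Counting letters D–E–F–G gives a fourth.
Dbb→Gb = 6 semitones, 1 wider than the perfect fourth (5), so augmented.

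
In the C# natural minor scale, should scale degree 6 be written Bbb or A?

Each scale degree takes a distinct letter name. Degree 6 of a scale on C must use the letter A.
A and Bbb are enharmonically the same pitch, but only A uses the letter A, so it is the correct spelling here.

A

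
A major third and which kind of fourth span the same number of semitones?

diminished

A major third spans 4 semitones.
A fourth spanning 4 semitones is diminished (the perfect fourth is 5).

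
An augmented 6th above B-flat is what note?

G#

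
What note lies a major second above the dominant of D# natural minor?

The dominant of D# natural minor is A#.
A major second (2 semitones) above A# lands on the letter B, giving B#.

B#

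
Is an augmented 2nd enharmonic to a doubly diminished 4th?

Yes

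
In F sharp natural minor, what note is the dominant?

C#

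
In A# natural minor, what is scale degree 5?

E#

The A# natural minor scale runs A# B# C# D# E# F# G#.
Degree 5 is E#.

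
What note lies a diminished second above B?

Cb

A second above B lands on the letter C.
A diminished second spans 0 semitones, so B moves to pitch class 11. On the letter C that is Cb.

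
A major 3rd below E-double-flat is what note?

A third below E lands on the letter C.
A major third spans 4 semitones, so Ebb moves to pitch class 10. On the letter C that is Cbb.

Cbb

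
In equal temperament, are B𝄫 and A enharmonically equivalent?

Bbb is pitch class 9; A is pitch class 9.
All spellings map to pitch class 9, so they are enharmonically equivalent.

Yes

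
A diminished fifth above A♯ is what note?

E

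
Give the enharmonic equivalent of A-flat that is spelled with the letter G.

G#

Ab is pitch class 8. The letter G alone is pitch class 7.
To reach pitch class 8 from G requires an offset of +1 semitone, i.e. sharp: G#.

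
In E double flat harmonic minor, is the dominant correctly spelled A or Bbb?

Each scale degree takes a distinct letter name. Degree 5 of a scale on E must use the letter B.
Bbb and A are enharmonically the same pitch, but only Bbb uses the letter B, so it is the correct spelling here.

Bbb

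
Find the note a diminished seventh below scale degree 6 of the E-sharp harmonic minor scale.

D##

Scale degree 6 of E# harmonic minor is C#.
A diminished seventh (9 semitones) below C# lands on the letter D, giving D##.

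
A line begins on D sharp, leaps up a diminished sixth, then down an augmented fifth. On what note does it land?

A diminished sixth up from D# is Bb (letter B, 7 semitones up).
An augmented fifth down from Bb is Ebb (letter E, 8 semitones down).

Ebb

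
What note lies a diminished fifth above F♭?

Cbb

F up a perfect fifth is C, so the target letter is C.
From Fb, a diminished fifth is 6 semitones up: Cbb.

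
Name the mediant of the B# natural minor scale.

The B# natural minor scale runs B# C## D# E# F## G# A#.
Degree 3 is D#.

D#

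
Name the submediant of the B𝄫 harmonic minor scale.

Gbb

Degree 6 takes the letter 5 steps above B, which is G.
In harmonic minor, degree 6 sits 8 semitones above the tonic. Bbb + 8 semitones is pitch class 5, spelled on G as Gbb.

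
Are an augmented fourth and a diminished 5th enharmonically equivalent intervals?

An augmented fourth spans 6 semitones; a diminished fifth spans 6.
They are enharmonically equivalent.

Yes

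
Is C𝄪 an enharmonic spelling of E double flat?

Yes

C## is pitch class 2; Ebb is pitch class 2.
All spellings map to pitch class 2, so they are enharmonically equivalent.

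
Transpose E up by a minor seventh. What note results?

A seventh above E lands on the letter D.
A minor seventh spans 10 semitones, so E moves to pitch class 2. On the letter D that is D.

D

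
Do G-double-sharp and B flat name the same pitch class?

G## is pitch class 9; Bb is pitch class 10.
The pitch classes differ (9 vs. 10), so they are not enharmonic equivalents.

No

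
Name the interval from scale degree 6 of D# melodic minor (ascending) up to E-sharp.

perfect fourth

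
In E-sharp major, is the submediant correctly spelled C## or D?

C##

Each scale degree takes a distinct letter name. Degree 6 of a scale on E must use the letter C.
C## and D are enharmonically the same pitch, but only C## uses the letter C, so it is the correct spelling here.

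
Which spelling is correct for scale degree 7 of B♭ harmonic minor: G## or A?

A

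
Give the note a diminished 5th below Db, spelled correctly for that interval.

G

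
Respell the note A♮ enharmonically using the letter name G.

G##

A is pitch class 9. The letter G alone is pitch class 7.
To reach pitch class 9 from G requires an offset of +2 semitones, i.e. double sharp: G##.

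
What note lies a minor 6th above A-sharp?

F#

A up a major sixth is F#, so the target letter is F.
From A#, a minor sixth is 8 semitones up: F#.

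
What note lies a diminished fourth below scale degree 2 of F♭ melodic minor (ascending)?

D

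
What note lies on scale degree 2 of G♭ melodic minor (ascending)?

Ab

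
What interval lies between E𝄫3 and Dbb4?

minor seventh

Counting letters E–F–G–A–B–C–D gives a seventh.
Ebb→Dbb = 10 semitones, 1 narrower than the major seventh (11), so minor.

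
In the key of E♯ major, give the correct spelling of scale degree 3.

G##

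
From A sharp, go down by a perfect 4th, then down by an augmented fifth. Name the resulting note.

A perfect fourth down from A# is E# (letter E, 5 semitones down).
An augmented fifth down from E# is A (letter A, 8 semitones down).

A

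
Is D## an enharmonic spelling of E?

D## is pitch class 4; E is pitch class 4.
All spellings map to pitch class 4, so they are enharmonically equivalent.

Yes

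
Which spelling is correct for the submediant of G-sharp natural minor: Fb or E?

Each scale degree takes a distinct letter name. Degree 6 of a scale on G must use the letter E.
E and Fb are enharmonically the same pitch, but only E uses the letter E, so it is the correct spelling here.

E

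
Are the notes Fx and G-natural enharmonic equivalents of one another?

Yes

F## is pitch class 7; G is pitch class 7.
All spellings map to pitch class 7, so they are enharmonically equivalent.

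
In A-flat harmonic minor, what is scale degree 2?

Bb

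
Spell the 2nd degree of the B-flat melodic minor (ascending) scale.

The Bb melodic minor (ascending) scale runs Bb C Db Eb F G A.
Degree 2 is C.

C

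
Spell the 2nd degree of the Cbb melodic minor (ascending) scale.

Degree 2 takes the letter 1 step above C, which is D.
In melodic minor (ascending), degree 2 sits 2 semitones above the tonic. Cbb + 2 semitones is pitch class 0, spelled on D as Dbb.

Dbb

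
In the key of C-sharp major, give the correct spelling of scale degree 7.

B#

Degree 7 takes the letter 6 steps above C, which is B.
In major, degree 7 sits 11 semitones above the tonic. C# + 11 semitones is pitch class 0, spelled on B as B#.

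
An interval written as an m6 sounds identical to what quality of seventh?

doubly diminished

A minor sixth spans 8 semitones.
A seventh spanning 8 semitones is doubly diminished (the major seventh is 11).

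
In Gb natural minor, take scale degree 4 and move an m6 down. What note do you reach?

Eb

Scale degree 4 of Gb natural minor is Cb.
A minor sixth (8 semitones) below Cb lands on the letter E, giving Eb.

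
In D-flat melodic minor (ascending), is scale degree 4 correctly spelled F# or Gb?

Gb

Each scale degree takes a distinct letter name. Degree 4 of a scale on D must use the letter G.
Gb and F# are enharmonically the same pitch, but only Gb uses the letter G, so it is the correct spelling here.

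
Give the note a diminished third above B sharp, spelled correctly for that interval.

A third above B lands on the letter D.
A diminished third spans 2 semitones, so B# moves to pitch class 2. On the letter D that is D.

D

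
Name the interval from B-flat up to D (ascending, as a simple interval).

major third

The letter names run B→D, a span of 2 letter steps, so the interval is some kind of third.
Bb to D is 4 semitones. A major third is 4, so 4 makes it major.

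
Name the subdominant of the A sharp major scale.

Degree 4 takes the letter 3 steps above A, which is D.
In major, degree 4 sits 5 semitones above the tonic. A# + 5 semitones is pitch class 3, spelled on D as D#.

D#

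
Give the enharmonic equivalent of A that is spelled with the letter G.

G##

Plain G sits 2 semitones below A, so on the letter G the same pitch needs a double sharp: G##.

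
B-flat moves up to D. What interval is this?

Counting letters B–C–D gives a third.
Bb→D = 4 semitones, exactly the major third.

major third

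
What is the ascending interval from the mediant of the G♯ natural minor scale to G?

minor sixth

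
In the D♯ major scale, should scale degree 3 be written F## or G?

Each scale degree takes a distinct letter name. Degree 3 of a scale on D must use the letter F.
F## and G are enharmonically the same pitch, but only F## uses the letter F, so it is the correct spelling here.

F##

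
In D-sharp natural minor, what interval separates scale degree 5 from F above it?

diminished sixth

Scale degree 5 of D# natural minor is A#.
A# up to F: letters A→F make it a sixth; 7 semitones makes it diminished.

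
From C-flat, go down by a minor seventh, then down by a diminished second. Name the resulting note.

A minor seventh down from Cb is Db (letter D, 10 semitones down).
A diminished second down from Db is C# (letter C, 0 semitones down).

C#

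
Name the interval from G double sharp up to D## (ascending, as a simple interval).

perfect fifth

The letter names run G→D, a span of 4 letter steps, so the interval is some kind of fifth.
G## to D## is 7 semitones. A perfect fifth is 7, so 7 makes it perfect.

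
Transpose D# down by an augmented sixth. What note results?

F

A sixth below D lands on the letter F.
An augmented sixth spans 10 semitones, so D# moves to pitch class 5. On the letter F that is F.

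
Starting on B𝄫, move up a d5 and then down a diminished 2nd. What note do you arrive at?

A diminished fifth up from Bbb is Fbb (letter F, 6 semitones up).
A diminished second down from Fbb is Eb (letter E, 0 semitones down).

Eb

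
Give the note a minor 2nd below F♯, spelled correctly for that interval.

F down a major second is Eb, so the target letter is E.
From F#, a minor second is 1 semitone down: E#.

E#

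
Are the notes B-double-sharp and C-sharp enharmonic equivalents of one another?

B## is pitch class 1; C# is pitch class 1.
All spellings map to pitch class 1, so they are enharmonically equivalent.

Yes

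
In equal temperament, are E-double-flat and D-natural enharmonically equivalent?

Yes

Ebb = pitch class 2 and D = pitch class 2 — the same pitch class, so they are enharmonic equivalents.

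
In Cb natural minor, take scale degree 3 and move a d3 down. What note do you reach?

C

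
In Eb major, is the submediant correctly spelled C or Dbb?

C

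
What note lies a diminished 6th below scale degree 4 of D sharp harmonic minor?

B##

Scale degree 4 of D# harmonic minor is G#.
A diminished sixth (7 semitones) below G# lands on the letter B, giving B##.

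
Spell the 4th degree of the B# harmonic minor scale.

E#

The B# harmonic minor scale runs B# C## D# E# F## G# A##.
Degree 4 is E#.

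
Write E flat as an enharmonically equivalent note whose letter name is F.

Fbb

Plain F sits 2 semitones above Eb, so on the letter F the same pitch needs a double flat: Fbb.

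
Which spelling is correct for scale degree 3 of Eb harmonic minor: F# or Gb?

Gb

Each scale degree takes a distinct letter name. Degree 3 of a scale on E must use the letter G.
Gb and F# are enharmonically the same pitch, but only Gb uses the letter G, so it is the correct spelling here.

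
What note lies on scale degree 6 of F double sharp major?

Degree 6 takes the letter 5 steps above F, which is D.
In major, degree 6 sits 9 semitones above the tonic. F## + 9 semitones is pitch class 4, spelled on D as D##.

D##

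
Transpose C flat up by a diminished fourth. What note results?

Fbb

A fourth above C lands on the letter F.
A diminished fourth spans 4 semitones, so Cb moves to pitch class 3. On the letter F that is Fbb.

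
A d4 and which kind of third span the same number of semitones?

A diminished fourth spans 4 semitones.
A third spanning 4 semitones is major (the major third is 4).

major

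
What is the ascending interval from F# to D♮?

minor sixth

Counting letters F–G–A–B–C–D gives a sixth.
F#→D = 8 semitones, 1 narrower than the major sixth (9), so minor.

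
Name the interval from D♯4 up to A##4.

augmented fifth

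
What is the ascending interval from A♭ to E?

The letter names run A→E, a span of 4 letter steps, so the interval is some kind of fifth.
Ab to E is 8 semitones. A perfect fifth is 7, so 8 makes it augmented.

augmented fifth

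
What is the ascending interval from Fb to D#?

doubly augmented sixth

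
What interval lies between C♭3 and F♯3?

The letter names run C→F, a span of 3 letter steps, so the interval is some kind of fourth.
Cb to F# is 7 semitones. A perfect fourth is 5, so 7 makes it doubly augmented.

doubly augmented fourth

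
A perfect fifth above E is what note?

E up a perfect fifth is B, so the target letter is B.
From E, a perfect fifth is 7 semitones up: B.

B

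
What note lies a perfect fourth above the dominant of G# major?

The dominant of G# major is D#.
A perfect fourth (5 semitones) above D# lands on the letter G, giving G#.

G#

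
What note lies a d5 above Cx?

C up a perfect fifth is G, so the target letter is G.
From C##, a diminished fifth is 6 semitones up: G#.

G#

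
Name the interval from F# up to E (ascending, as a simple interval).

minor seventh

Counting letters F–G–A–B–C–D–E gives a seventh.
F#→E = 10 semitones, 1 narrower than the major seventh (11), so minor.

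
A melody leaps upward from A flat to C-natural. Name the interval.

major third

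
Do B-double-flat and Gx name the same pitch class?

Yes

Bbb = pitch class 9 and G## = pitch class 9 — the same pitch class, so they are enharmonic equivalents.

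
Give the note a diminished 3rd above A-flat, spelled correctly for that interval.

Cbb

A third above A lands on the letter C.
A diminished third spans 2 semitones, so Ab moves to pitch class 10. On the letter C that is Cbb.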